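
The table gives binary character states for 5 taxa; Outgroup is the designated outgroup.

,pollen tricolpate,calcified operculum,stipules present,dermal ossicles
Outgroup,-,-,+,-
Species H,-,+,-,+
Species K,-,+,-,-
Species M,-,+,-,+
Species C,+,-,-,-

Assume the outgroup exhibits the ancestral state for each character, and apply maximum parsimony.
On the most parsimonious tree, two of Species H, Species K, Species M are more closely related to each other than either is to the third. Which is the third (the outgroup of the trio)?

Species K

Character polarity is set by the outgroup: the derived state is whichever differs from the outgroup's state, so for stipules present the derived state is '-', and for the remaining characters it is '+'.
pollen tricolpate: derived state '+' in Species C only — an autapomorphy, so it tells us nothing about relationships among taxa.
calcified operculum: derived state '+' in Species H, Species K, and Species M only — synapomorphy for {Species H, Species K, Species M}.
All ingroup taxa share the derived state '-' for stipules present; it defines the ingroup but does not resolve relationships within it.
dermal ossicles (derived state '+') is shared by Species H and Species M — a synapomorphy uniting that clade.
Most parsimonious ingroup topology: (((Species H,Species M),Species K),Species C).
Species M and Species H share a more recent common ancestor with each other than either does with Species K, so Species K is the least closely related of the three.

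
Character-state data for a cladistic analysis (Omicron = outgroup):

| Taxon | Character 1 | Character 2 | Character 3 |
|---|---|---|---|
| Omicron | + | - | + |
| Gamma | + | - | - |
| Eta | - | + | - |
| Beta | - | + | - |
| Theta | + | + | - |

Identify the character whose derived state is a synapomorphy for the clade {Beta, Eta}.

Character polarity is set by the outgroup: the derived state is whichever differs from the outgroup's state, so for Character 1, Character 3 the derived state is '-', and for the remaining characters it is '+'.
Character 1 (derived state '-') is shared by Beta and Eta — a synapomorphy uniting that clade.
Character 2: derived state '+' in Beta, Eta, and Theta only — synapomorphy for {Beta, Eta, Theta}.
All ingroup taxa share the derived state '-' for Character 3; it defines the ingroup but does not resolve relationships within it.
Most parsimonious ingroup topology: (Gamma,((Eta,Beta),Theta)).
The clade {Beta, Eta} is supported by Character 1: its derived state '-' occurs in exactly those taxa and in no other taxon (including the outgroup).

Character 1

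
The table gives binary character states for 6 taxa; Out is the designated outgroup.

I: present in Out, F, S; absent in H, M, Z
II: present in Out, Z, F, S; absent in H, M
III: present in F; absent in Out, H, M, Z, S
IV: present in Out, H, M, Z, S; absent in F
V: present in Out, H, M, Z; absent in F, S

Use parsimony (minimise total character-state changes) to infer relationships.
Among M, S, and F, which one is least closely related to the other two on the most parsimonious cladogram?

Character polarity is set by the outgroup: the derived state is whichever differs from the outgroup's state, so for I, II, IV, V the derived state is 'absent', and for the remaining characters it is 'present'.
I (derived state 'absent') is shared by H, M, and Z — a synapomorphy uniting that clade.
II: derived state 'absent' in H and M only — synapomorphy for {H, M}.
III: derived state 'present' in F only — an autapomorphy, so it tells us nothing about relationships among taxa.
IV: derived state 'absent' in F only — an autapomorphy, so it tells us nothing about relationships among taxa.
Only F and S show the derived state 'absent' for V, supporting them as a clade.
Most parsimonious ingroup topology: (((H,M),Z),(F,S)).
F and S share a more recent common ancestor with each other than either does with M, so M is the least closely related of the three.

M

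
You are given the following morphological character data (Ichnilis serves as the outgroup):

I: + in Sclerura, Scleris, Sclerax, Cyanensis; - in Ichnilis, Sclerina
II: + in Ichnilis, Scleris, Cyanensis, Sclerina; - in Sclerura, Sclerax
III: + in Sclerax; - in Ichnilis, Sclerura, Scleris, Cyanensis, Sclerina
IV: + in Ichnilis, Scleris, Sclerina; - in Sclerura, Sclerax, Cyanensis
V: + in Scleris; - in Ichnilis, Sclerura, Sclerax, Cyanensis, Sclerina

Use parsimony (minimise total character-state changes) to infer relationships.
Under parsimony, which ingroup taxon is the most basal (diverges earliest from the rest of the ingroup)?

Character polarity is set by the outgroup: the derived state is whichever differs from the outgroup's state, so for II, IV the derived state is '-', and for the remaining characters it is '+'.
I (derived state '+') is shared by Cyanensis, Sclerax, Scleris, and Sclerura — a synapomorphy uniting that clade.
Only Sclerax and Sclerura show the derived state '-' for II, supporting them as a clade.
III (derived state '+') is unique to Sclerax (autapomorphy; uninformative for grouping).
Only Cyanensis, Sclerax, and Sclerura show the derived state '-' for IV, supporting them as a clade.
V (derived state '+') is unique to Scleris (autapomorphy; uninformative for grouping).
Most parsimonious ingroup topology: ((((Sclerura,Sclerax),Cyanensis),Scleris),Sclerina).
Sclerina is sister to the clade containing all other ingroup taxa, so it is the earliest-diverging (most basal) ingroup lineage.

Sclerina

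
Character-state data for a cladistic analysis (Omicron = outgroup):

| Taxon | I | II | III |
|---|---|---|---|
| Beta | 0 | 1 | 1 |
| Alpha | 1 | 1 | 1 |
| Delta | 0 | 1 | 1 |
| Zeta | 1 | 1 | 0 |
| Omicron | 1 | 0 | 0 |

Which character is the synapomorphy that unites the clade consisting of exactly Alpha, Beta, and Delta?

Character polarity is set by the outgroup: the derived state is whichever differs from the outgroup's state, so for I the derived state is '0', and for the remaining characters it is '1'.
I: derived state '0' in Beta and Delta only — synapomorphy for {Beta, Delta}.
All ingroup taxa share the derived state '1' for II; it defines the ingroup but does not resolve relationships within it.
Only Alpha, Beta, and Delta show the derived state '1' for III, supporting them as a clade.
Most parsimonious ingroup topology: (Zeta,((Delta,Beta),Alpha)).
The clade {Alpha, Beta, Delta} is supported by III: its derived state '1' occurs in exactly those taxa and in no other taxon (including the outgroup).

III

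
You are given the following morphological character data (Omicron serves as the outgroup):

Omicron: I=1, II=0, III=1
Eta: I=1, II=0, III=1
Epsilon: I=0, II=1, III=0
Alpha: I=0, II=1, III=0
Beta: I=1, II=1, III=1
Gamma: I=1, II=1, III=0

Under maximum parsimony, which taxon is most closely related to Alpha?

Epsilon

Character polarity is set by the outgroup: the derived state is whichever differs from the outgroup's state, so for I, III the derived state is '0', and for the remaining characters it is '1'.
I (derived state '0') is shared by Alpha and Epsilon — a synapomorphy uniting that clade.
II (derived state '1') is shared by Alpha, Beta, Epsilon, and Gamma — a synapomorphy uniting that clade.
III (derived state '0') is shared by Alpha, Epsilon, and Gamma — a synapomorphy uniting that clade.
Most parsimonious ingroup topology: (Eta,(((Epsilon,Alpha),Gamma),Beta)).
Alpha and Epsilon form a cherry on this tree, so they are sister taxa.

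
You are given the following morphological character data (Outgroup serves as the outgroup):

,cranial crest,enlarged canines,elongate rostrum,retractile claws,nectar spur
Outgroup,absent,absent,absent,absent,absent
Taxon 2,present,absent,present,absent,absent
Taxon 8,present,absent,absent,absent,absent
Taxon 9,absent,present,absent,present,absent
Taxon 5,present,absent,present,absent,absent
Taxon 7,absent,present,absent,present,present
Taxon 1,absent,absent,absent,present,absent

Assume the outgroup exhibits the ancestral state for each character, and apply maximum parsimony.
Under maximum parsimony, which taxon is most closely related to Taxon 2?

Taxon 5

The outgroup has state 'absent' for every character, so 'present' is the derived state throughout.
Only Taxon 2, Taxon 5, and Taxon 8 show the derived state 'present' for cranial crest, supporting them as a clade.
enlarged canines: derived state 'present' in Taxon 7 and Taxon 9 only — synapomorphy for {Taxon 7, Taxon 9}.
Only Taxon 2 and Taxon 5 show the derived state 'present' for elongate rostrum, supporting them as a clade.
retractile claws: derived state 'present' in Taxon 1, Taxon 7, and Taxon 9 only — synapomorphy for {Taxon 1, Taxon 7, Taxon 9}.
nectar spur (derived state 'present') is unique to Taxon 7 (autapomorphy; uninformative for grouping).
Most parsimonious ingroup topology: (((Taxon 2,Taxon 5),Taxon 8),((Taxon 9,Taxon 7),Taxon 1)).
Taxon 2 and Taxon 5 form a cherry on this tree, so they are sister taxa.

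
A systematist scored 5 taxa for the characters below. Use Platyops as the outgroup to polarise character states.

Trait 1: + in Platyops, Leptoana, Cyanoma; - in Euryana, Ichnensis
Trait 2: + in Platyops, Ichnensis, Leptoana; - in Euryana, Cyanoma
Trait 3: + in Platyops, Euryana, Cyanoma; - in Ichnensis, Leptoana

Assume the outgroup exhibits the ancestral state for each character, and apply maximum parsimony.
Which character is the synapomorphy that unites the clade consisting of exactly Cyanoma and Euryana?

Trait 2

The outgroup has state '+' for every character, so '-' is the derived state throughout.
Trait 1 groups Euryana and Ichnensis, which is incompatible with the clades supported by the remaining characters; treating it as convergent (homoplasy) costs fewer steps than any alternative tree.
Trait 2 (derived state '-') is shared by Cyanoma and Euryana — a synapomorphy uniting that clade.
Trait 3 (derived state '-') is shared by Ichnensis and Leptoana — a synapomorphy uniting that clade.
Most parsimonious ingroup topology: ((Euryana,Cyanoma),(Ichnensis,Leptoana)).
The clade {Cyanoma, Euryana} is supported by Trait 2: its derived state '-' occurs in exactly those taxa and in no other taxon (including the outgroup).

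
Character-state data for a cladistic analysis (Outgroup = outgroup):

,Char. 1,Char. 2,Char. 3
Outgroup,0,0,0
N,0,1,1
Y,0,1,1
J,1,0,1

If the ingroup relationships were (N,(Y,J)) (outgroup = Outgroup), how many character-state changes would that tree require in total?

4

Map each character onto (N,(Y,J)) (rooted by Outgroup) and count the minimum state changes it requires (Fitch parsimony):
Char. 1: 1; Char. 2: 2; Char. 3: 1.
Total tree length = 4.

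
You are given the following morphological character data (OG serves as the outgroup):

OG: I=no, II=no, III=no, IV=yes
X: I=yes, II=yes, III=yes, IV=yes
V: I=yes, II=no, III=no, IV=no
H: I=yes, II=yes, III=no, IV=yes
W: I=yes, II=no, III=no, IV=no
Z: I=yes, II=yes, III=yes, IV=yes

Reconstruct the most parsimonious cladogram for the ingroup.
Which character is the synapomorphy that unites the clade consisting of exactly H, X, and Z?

Character polarity is set by the outgroup: the derived state is whichever differs from the outgroup's state, so for IV the derived state is 'no', and for the remaining characters it is 'yes'.
All ingroup taxa share the derived state 'yes' for I; it defines the ingroup but does not resolve relationships within it.
Only H, X, and Z show the derived state 'yes' for II, supporting them as a clade.
Only X and Z show the derived state 'yes' for III, supporting them as a clade.
IV (derived state 'no') is shared by V and W — a synapomorphy uniting that clade.
Most parsimonious ingroup topology: ((W,V),(H,(X,Z))).
The clade {H, X, Z} is supported by II: its derived state 'yes' occurs in exactly those taxa and in no other taxon (including the outgroup).

II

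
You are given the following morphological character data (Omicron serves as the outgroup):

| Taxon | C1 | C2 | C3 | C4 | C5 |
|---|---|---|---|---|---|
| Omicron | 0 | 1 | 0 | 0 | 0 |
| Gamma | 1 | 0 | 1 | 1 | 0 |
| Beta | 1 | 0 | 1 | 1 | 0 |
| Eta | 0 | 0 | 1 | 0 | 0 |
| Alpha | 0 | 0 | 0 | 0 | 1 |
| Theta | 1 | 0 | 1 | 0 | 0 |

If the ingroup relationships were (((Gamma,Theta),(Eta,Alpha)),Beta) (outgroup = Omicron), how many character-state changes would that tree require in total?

Map each character onto (((Gamma,Theta),(Eta,Alpha)),Beta) (rooted by Omicron) and count the minimum state changes it requires (Fitch parsimony):
C1: 2; C2: 1; C3: 2; C4: 2; C5: 1.
Total tree length = 8.

8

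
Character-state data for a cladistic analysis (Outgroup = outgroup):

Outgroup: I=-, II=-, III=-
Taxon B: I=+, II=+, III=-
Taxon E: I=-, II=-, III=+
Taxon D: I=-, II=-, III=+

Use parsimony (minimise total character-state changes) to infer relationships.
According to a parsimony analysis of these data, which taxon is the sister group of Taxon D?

Taxon E

The outgroup has state '-' for every character, so '+' is the derived state throughout.
I: derived state '+' in Taxon B only — an autapomorphy, so it tells us nothing about relationships among taxa.
II: derived state '+' in Taxon B only — an autapomorphy, so it tells us nothing about relationships among taxa.
Only Taxon D and Taxon E show the derived state '+' for III, supporting them as a clade.
Most parsimonious ingroup topology: (Taxon B,(Taxon E,Taxon D)).
Taxon D and Taxon E form a cherry on this tree, so they are sister taxa.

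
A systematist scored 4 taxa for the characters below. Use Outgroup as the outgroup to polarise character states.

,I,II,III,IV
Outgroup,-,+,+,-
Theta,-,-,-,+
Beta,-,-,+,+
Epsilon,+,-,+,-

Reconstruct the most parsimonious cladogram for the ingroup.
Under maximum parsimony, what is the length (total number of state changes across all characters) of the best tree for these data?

4

Character polarity is set by the outgroup: the derived state is whichever differs from the outgroup's state, so for II, III the derived state is '-', and for the remaining characters it is '+'.
I: derived state '+' in Epsilon only — an autapomorphy, so it tells us nothing about relationships among taxa.
II (derived state '-') is shared by all ingroup taxa — unites the whole ingroup.
III (derived state '-') is unique to Theta (autapomorphy; uninformative for grouping).
IV (derived state '+') is shared by Beta and Theta — a synapomorphy uniting that clade.
Most parsimonious ingroup topology: ((Theta,Beta),Epsilon).
Changes per character on this tree: I: 1; II: 1; III: 1; IV: 1.
Total = 4.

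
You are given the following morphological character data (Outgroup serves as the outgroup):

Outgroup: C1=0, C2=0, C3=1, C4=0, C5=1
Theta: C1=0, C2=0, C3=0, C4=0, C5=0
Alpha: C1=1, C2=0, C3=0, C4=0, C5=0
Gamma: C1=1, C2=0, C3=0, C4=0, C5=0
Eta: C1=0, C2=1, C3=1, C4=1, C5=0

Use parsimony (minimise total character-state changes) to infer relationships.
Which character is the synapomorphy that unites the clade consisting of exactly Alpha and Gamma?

Character polarity is set by the outgroup: the derived state is whichever differs from the outgroup's state, so for C3, C5 the derived state is '0', and for the remaining characters it is '1'.
C1: derived state '1' in Alpha and Gamma only — synapomorphy for {Alpha, Gamma}.
C2 (derived state '1') is unique to Eta (autapomorphy; uninformative for grouping).
C3 (derived state '0') is shared by Alpha, Gamma, and Theta — a synapomorphy uniting that clade.
C4 (derived state '1') is unique to Eta (autapomorphy; uninformative for grouping).
C5 (derived state '0') is shared by all ingroup taxa — unites the whole ingroup.
Most parsimonious ingroup topology: ((Theta,(Alpha,Gamma)),Eta).
The clade {Alpha, Gamma} is supported by C1: its derived state '1' occurs in exactly those taxa and in no other taxon (including the outgroup).

C1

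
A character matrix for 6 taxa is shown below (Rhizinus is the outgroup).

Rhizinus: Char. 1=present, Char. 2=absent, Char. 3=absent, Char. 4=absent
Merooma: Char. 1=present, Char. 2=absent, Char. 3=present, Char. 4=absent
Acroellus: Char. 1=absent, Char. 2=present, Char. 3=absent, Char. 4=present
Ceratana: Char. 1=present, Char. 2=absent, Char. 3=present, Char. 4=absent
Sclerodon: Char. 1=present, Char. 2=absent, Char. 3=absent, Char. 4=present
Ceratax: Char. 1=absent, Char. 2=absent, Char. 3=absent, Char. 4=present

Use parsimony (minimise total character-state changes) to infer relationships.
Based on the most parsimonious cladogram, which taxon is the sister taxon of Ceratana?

Merooma

Character polarity is set by the outgroup: the derived state is whichever differs from the outgroup's state, so for Char. 1 the derived state is 'absent', and for the remaining characters it is 'present'.
Char. 1 (derived state 'absent') is shared by Acroellus and Ceratax — a synapomorphy uniting that clade.
Char. 2 (derived state 'present') is unique to Acroellus (autapomorphy; uninformative for grouping).
Char. 3 (derived state 'present') is shared by Ceratana and Merooma — a synapomorphy uniting that clade.
Char. 4 (derived state 'present') is shared by Acroellus, Ceratax, and Sclerodon — a synapomorphy uniting that clade.
Most parsimonious ingroup topology: ((Merooma,Ceratana),((Acroellus,Ceratax),Sclerodon)).
Ceratana and Merooma form a cherry on this tree, so they are sister taxa.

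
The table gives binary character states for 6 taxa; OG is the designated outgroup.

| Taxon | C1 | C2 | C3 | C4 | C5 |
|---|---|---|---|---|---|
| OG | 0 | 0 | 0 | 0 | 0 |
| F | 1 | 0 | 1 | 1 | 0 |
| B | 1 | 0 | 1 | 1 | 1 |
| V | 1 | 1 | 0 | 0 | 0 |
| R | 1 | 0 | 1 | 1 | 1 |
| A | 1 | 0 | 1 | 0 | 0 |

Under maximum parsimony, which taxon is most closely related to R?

The outgroup has state '0' for every character, so '1' is the derived state throughout.
C1 (derived state '1') is shared by all ingroup taxa — unites the whole ingroup.
C2 (derived state '1') is unique to V (autapomorphy; uninformative for grouping).
Only A, B, F, and R show the derived state '1' for C3, supporting them as a clade.
Only B, F, and R show the derived state '1' for C4, supporting them as a clade.
Only B and R show the derived state '1' for C5, supporting them as a clade.
Most parsimonious ingroup topology: (((F,(B,R)),A),V).
R and B form a cherry on this tree, so they are sister taxa.

B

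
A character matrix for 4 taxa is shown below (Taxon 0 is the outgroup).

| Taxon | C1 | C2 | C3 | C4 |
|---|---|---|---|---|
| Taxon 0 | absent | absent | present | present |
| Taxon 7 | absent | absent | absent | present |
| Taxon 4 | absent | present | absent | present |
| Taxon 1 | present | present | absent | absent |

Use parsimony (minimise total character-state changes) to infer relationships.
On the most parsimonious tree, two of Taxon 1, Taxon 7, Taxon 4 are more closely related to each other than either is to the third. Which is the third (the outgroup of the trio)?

Character polarity is set by the outgroup: the derived state is whichever differs from the outgroup's state, so for C3, C4 the derived state is 'absent', and for the remaining characters it is 'present'.
C1: derived state 'present' in Taxon 1 only — an autapomorphy, so it tells us nothing about relationships among taxa.
Only Taxon 1 and Taxon 4 show the derived state 'present' for C2, supporting them as a clade.
C3 (derived state 'absent') is shared by all ingroup taxa — unites the whole ingroup.
C4 (derived state 'absent') is unique to Taxon 1 (autapomorphy; uninformative for grouping).
Most parsimonious ingroup topology: (Taxon 7,(Taxon 4,Taxon 1)).
Taxon 4 and Taxon 1 share a more recent common ancestor with each other than either does with Taxon 7, so Taxon 7 is the least closely related of the three.

Taxon 7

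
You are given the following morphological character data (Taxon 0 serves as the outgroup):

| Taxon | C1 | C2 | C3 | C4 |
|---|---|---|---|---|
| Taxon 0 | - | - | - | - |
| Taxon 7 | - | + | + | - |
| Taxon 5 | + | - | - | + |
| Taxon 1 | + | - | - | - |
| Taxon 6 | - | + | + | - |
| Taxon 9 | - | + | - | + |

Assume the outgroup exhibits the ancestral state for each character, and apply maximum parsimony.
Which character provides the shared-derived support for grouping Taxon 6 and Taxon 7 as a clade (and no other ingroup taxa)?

C3

The outgroup has state '-' for every character, so '+' is the derived state throughout.
C1 (derived state '+') is shared by Taxon 1 and Taxon 5 — a synapomorphy uniting that clade.
Only Taxon 6, Taxon 7, and Taxon 9 show the derived state '+' for C2, supporting them as a clade.
C3 (derived state '+') is shared by Taxon 6 and Taxon 7 — a synapomorphy uniting that clade.
C4 groups Taxon 5 and Taxon 9, which is incompatible with the clades supported by the remaining characters; treating it as convergent (homoplasy) costs fewer steps than any alternative tree.
Most parsimonious ingroup topology: (((Taxon 7,Taxon 6),Taxon 9),(Taxon 5,Taxon 1)).
The clade {Taxon 6, Taxon 7} is supported by C3: its derived state '+' occurs in exactly those taxa and in no other taxon (including the outgroup).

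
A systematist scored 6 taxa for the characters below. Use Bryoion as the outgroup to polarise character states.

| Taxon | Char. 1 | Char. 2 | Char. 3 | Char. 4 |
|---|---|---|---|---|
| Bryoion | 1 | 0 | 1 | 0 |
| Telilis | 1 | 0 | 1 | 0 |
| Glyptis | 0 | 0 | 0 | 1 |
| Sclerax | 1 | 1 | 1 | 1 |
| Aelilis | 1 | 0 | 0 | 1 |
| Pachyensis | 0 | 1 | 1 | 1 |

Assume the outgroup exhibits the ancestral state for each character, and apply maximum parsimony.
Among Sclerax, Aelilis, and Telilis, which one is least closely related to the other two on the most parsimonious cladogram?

Telilis

Character polarity is set by the outgroup: the derived state is whichever differs from the outgroup's state, so for Char. 1, Char. 3 the derived state is '0', and for the remaining characters it is '1'.
Char. 1 groups Glyptis and Pachyensis, which is incompatible with the clades supported by the remaining characters; treating it as convergent (homoplasy) costs fewer steps than any alternative tree.
Only Pachyensis and Sclerax show the derived state '1' for Char. 2, supporting them as a clade.
Char. 3 (derived state '0') is shared by Aelilis and Glyptis — a synapomorphy uniting that clade.
Only Aelilis, Glyptis, Pachyensis, and Sclerax show the derived state '1' for Char. 4, supporting them as a clade.
Most parsimonious ingroup topology: (Telilis,((Sclerax,Pachyensis),(Aelilis,Glyptis))).
Sclerax and Aelilis share a more recent common ancestor with each other than either does with Telilis, so Telilis is the least closely related of the three.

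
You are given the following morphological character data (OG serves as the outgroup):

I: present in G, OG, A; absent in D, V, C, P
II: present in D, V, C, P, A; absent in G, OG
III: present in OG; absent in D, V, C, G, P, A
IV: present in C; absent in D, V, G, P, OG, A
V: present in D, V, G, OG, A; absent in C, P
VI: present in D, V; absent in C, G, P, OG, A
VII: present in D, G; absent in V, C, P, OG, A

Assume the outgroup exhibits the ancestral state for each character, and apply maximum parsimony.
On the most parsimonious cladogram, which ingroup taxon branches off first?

Character polarity is set by the outgroup: the derived state is whichever differs from the outgroup's state, so for I, III, V the derived state is 'absent', and for the remaining characters it is 'present'.
I: derived state 'absent' in C, D, P, and V only — synapomorphy for {C, D, P, V}.
II: derived state 'present' in A, C, D, P, and V only — synapomorphy for {A, C, D, P, V}.
III (derived state 'absent') is shared by all ingroup taxa — unites the whole ingroup.
IV (derived state 'present') is unique to C (autapomorphy; uninformative for grouping).
V: derived state 'absent' in C and P only — synapomorphy for {C, P}.
VI: derived state 'present' in D and V only — synapomorphy for {D, V}.
VII groups D and G, which is incompatible with the clades supported by the remaining characters; treating it as convergent (homoplasy) costs fewer steps than any alternative tree.
Most parsimonious ingroup topology: ((((P,C),(V,D)),A),G).
G is sister to the clade containing all other ingroup taxa, so it is the earliest-diverging (most basal) ingroup lineage.

G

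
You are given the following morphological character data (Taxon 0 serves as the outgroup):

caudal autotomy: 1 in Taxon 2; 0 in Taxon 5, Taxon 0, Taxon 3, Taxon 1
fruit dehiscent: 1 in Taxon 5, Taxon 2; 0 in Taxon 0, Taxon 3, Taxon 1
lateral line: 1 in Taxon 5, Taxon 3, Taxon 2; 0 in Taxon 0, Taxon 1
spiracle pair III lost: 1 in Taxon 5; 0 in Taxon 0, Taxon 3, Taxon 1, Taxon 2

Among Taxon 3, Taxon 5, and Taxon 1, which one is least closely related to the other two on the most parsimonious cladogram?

Taxon 1

The outgroup has state '0' for every character, so '1' is the derived state throughout.
caudal autotomy: derived state '1' in Taxon 2 only — an autapomorphy, so it tells us nothing about relationships among taxa.
Only Taxon 2 and Taxon 5 show the derived state '1' for fruit dehiscent, supporting them as a clade.
lateral line (derived state '1') is shared by Taxon 2, Taxon 3, and Taxon 5 — a synapomorphy uniting that clade.
spiracle pair III lost (derived state '1') is unique to Taxon 5 (autapomorphy; uninformative for grouping).
Most parsimonious ingroup topology: (((Taxon 2,Taxon 5),Taxon 3),Taxon 1).
Taxon 3 and Taxon 5 share a more recent common ancestor with each other than either does with Taxon 1, so Taxon 1 is the least closely related of the three.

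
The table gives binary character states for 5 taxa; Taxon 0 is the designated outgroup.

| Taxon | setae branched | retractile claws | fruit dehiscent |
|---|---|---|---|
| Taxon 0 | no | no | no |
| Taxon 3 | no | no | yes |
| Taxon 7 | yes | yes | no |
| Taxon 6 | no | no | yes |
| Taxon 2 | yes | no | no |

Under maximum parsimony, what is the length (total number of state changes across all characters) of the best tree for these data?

3

The outgroup has state 'no' for every character, so 'yes' is the derived state throughout.
setae branched (derived state 'yes') is shared by Taxon 2 and Taxon 7 — a synapomorphy uniting that clade.
retractile claws: derived state 'yes' in Taxon 7 only — an autapomorphy, so it tells us nothing about relationships among taxa.
fruit dehiscent (derived state 'yes') is shared by Taxon 3 and Taxon 6 — a synapomorphy uniting that clade.
Most parsimonious ingroup topology: ((Taxon 3,Taxon 6),(Taxon 7,Taxon 2)).
Changes per character on this tree: setae branched: 1; retractile claws: 1; fruit dehiscent: 1.
Total = 3.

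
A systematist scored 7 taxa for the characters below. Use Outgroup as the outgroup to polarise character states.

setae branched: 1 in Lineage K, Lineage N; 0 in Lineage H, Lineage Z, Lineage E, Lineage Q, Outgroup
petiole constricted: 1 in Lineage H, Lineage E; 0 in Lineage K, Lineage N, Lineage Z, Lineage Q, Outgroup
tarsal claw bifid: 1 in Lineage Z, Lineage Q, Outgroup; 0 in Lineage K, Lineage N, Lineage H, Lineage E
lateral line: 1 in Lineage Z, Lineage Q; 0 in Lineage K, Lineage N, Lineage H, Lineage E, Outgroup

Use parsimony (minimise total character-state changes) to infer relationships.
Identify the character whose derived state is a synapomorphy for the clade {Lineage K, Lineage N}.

setae branched

Character polarity is set by the outgroup: the derived state is whichever differs from the outgroup's state, so for tarsal claw bifid the derived state is '0', and for the remaining characters it is '1'.
Only Lineage K and Lineage N show the derived state '1' for setae branched, supporting them as a clade.
petiole constricted: derived state '1' in Lineage E and Lineage H only — synapomorphy for {Lineage E, Lineage H}.
tarsal claw bifid (derived state '0') is shared by Lineage E, Lineage H, Lineage K, and Lineage N — a synapomorphy uniting that clade.
Only Lineage Q and Lineage Z show the derived state '1' for lateral line, supporting them as a clade.
Most parsimonious ingroup topology: (((Lineage E,Lineage H),(Lineage N,Lineage K)),(Lineage Z,Lineage Q)).
The clade {Lineage K, Lineage N} is supported by setae branched: its derived state '1' occurs in exactly those taxa and in no other taxon (including the outgroup).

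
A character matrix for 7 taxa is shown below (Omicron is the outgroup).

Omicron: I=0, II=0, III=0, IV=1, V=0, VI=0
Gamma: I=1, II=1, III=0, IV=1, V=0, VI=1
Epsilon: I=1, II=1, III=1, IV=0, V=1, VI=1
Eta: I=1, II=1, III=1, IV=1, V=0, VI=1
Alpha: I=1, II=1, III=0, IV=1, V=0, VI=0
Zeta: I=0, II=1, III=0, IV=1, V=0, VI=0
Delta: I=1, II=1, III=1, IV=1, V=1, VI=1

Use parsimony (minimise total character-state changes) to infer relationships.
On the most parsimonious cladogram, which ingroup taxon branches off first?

Zeta

Character polarity is set by the outgroup: the derived state is whichever differs from the outgroup's state, so for IV the derived state is '0', and for the remaining characters it is '1'.
Only Alpha, Delta, Epsilon, Eta, and Gamma show the derived state '1' for I, supporting them as a clade.
II (derived state '1') is shared by all ingroup taxa — unites the whole ingroup.
III: derived state '1' in Delta, Epsilon, and Eta only — synapomorphy for {Delta, Epsilon, Eta}.
IV: derived state '0' in Epsilon only — an autapomorphy, so it tells us nothing about relationships among taxa.
V (derived state '1') is shared by Delta and Epsilon — a synapomorphy uniting that clade.
VI (derived state '1') is shared by Delta, Epsilon, Eta, and Gamma — a synapomorphy uniting that clade.
Most parsimonious ingroup topology: (((Gamma,((Epsilon,Delta),Eta)),Alpha),Zeta).
Zeta is sister to the clade containing all other ingroup taxa, so it is the earliest-diverging (most basal) ingroup lineage.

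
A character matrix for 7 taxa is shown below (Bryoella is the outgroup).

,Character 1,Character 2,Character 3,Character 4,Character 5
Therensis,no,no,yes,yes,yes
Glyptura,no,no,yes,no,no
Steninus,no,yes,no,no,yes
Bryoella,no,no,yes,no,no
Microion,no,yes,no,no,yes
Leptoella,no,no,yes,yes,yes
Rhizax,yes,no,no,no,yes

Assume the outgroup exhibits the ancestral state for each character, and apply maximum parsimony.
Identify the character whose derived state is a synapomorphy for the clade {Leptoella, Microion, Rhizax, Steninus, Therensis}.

Character polarity is set by the outgroup: the derived state is whichever differs from the outgroup's state, so for Character 3 the derived state is 'no', and for the remaining characters it is 'yes'.
Character 1 (derived state 'yes') is unique to Rhizax (autapomorphy; uninformative for grouping).
Character 2 (derived state 'yes') is shared by Microion and Steninus — a synapomorphy uniting that clade.
Character 3 (derived state 'no') is shared by Microion, Rhizax, and Steninus — a synapomorphy uniting that clade.
Only Leptoella and Therensis show the derived state 'yes' for Character 4, supporting them as a clade.
Character 5 (derived state 'yes') is shared by Leptoella, Microion, Rhizax, Steninus, and Therensis — a synapomorphy uniting that clade.
Most parsimonious ingroup topology: ((((Microion,Steninus),Rhizax),(Therensis,Leptoella)),Glyptura).
The clade {Leptoella, Microion, Rhizax, Steninus, Therensis} is supported by Character 5: its derived state 'yes' occurs in exactly those taxa and in no other taxon (including the outgroup).

Character 5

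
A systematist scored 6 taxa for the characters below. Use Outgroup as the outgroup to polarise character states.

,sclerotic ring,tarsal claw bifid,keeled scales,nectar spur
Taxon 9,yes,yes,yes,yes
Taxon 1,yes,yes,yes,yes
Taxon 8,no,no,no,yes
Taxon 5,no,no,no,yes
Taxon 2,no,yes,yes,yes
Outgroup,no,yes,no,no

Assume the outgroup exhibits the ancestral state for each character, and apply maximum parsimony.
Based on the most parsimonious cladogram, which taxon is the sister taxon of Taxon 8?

Character polarity is set by the outgroup: the derived state is whichever differs from the outgroup's state, so for tarsal claw bifid the derived state is 'no', and for the remaining characters it is 'yes'.
sclerotic ring: derived state 'yes' in Taxon 1 and Taxon 9 only — synapomorphy for {Taxon 1, Taxon 9}.
Only Taxon 5 and Taxon 8 show the derived state 'no' for tarsal claw bifid, supporting them as a clade.
keeled scales: derived state 'yes' in Taxon 1, Taxon 2, and Taxon 9 only — synapomorphy for {Taxon 1, Taxon 2, Taxon 9}.
All ingroup taxa share the derived state 'yes' for nectar spur; it defines the ingroup but does not resolve relationships within it.
Most parsimonious ingroup topology: ((Taxon 5,Taxon 8),(Taxon 2,(Taxon 9,Taxon 1))).
Taxon 8 and Taxon 5 form a cherry on this tree, so they are sister taxa.

Taxon 5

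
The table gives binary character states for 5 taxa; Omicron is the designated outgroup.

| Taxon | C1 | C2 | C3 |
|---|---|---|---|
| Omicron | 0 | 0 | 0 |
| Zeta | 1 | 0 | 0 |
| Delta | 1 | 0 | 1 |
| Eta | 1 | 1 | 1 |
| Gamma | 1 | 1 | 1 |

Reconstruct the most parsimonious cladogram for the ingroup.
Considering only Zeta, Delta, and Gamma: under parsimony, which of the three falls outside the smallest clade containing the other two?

Zeta

The outgroup has state '0' for every character, so '1' is the derived state throughout.
C1 (derived state '1') is shared by all ingroup taxa — unites the whole ingroup.
Only Eta and Gamma show the derived state '1' for C2, supporting them as a clade.
C3 (derived state '1') is shared by Delta, Eta, and Gamma — a synapomorphy uniting that clade.
Most parsimonious ingroup topology: (Zeta,(Delta,(Eta,Gamma))).
Gamma and Delta share a more recent common ancestor with each other than either does with Zeta, so Zeta is the least closely related of the three.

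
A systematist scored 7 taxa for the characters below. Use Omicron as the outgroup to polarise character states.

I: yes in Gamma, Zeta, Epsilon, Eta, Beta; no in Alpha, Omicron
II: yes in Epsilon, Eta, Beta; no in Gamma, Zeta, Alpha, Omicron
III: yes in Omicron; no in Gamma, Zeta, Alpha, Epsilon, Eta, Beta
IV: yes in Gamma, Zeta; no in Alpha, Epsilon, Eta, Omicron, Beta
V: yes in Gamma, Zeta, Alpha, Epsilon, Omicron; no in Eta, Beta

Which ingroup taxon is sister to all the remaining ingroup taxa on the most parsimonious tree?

Character polarity is set by the outgroup: the derived state is whichever differs from the outgroup's state, so for III, V the derived state is 'no', and for the remaining characters it is 'yes'.
I: derived state 'yes' in Beta, Epsilon, Eta, Gamma, and Zeta only — synapomorphy for {Beta, Epsilon, Eta, Gamma, Zeta}.
II (derived state 'yes') is shared by Beta, Epsilon, and Eta — a synapomorphy uniting that clade.
All ingroup taxa share the derived state 'no' for III; it defines the ingroup but does not resolve relationships within it.
IV (derived state 'yes') is shared by Gamma and Zeta — a synapomorphy uniting that clade.
V: derived state 'no' in Beta and Eta only — synapomorphy for {Beta, Eta}.
Most parsimonious ingroup topology: ((((Beta,Eta),Epsilon),(Zeta,Gamma)),Alpha).
Alpha is sister to the clade containing all other ingroup taxa, so it is the earliest-diverging (most basal) ingroup lineage.

Alpha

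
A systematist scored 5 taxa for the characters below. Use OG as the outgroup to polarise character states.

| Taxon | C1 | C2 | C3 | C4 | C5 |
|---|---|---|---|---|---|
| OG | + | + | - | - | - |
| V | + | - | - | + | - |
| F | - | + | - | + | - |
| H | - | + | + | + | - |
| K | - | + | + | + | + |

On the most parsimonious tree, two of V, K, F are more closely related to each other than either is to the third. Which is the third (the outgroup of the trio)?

Character polarity is set by the outgroup: the derived state is whichever differs from the outgroup's state, so for C1, C2 the derived state is '-', and for the remaining characters it is '+'.
C1: derived state '-' in F, H, and K only — synapomorphy for {F, H, K}.
C2: derived state '-' in V only — an autapomorphy, so it tells us nothing about relationships among taxa.
Only H and K show the derived state '+' for C3, supporting them as a clade.
C4 (derived state '+') is shared by all ingroup taxa — unites the whole ingroup.
C5 (derived state '+') is unique to K (autapomorphy; uninformative for grouping).
Most parsimonious ingroup topology: (V,(F,(H,K))).
F and K share a more recent common ancestor with each other than either does with V, so V is the least closely related of the three.

V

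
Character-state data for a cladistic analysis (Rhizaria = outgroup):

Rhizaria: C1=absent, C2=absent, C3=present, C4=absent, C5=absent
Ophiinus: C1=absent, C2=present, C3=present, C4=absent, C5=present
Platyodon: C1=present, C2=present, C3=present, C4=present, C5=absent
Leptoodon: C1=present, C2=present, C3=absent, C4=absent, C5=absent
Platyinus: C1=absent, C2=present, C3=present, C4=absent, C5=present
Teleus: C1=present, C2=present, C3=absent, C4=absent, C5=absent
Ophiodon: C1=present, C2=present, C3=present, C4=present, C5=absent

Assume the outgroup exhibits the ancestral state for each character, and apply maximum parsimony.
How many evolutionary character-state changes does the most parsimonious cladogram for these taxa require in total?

Character polarity is set by the outgroup: the derived state is whichever differs from the outgroup's state, so for C3 the derived state is 'absent', and for the remaining characters it is 'present'.
C1: derived state 'present' in Leptoodon, Ophiodon, Platyodon, and Teleus only — synapomorphy for {Leptoodon, Ophiodon, Platyodon, Teleus}.
All ingroup taxa share the derived state 'present' for C2; it defines the ingroup but does not resolve relationships within it.
C3 (derived state 'absent') is shared by Leptoodon and Teleus — a synapomorphy uniting that clade.
C4 (derived state 'present') is shared by Ophiodon and Platyodon — a synapomorphy uniting that clade.
C5: derived state 'present' in Ophiinus and Platyinus only — synapomorphy for {Ophiinus, Platyinus}.
Most parsimonious ingroup topology: ((Ophiinus,Platyinus),((Platyodon,Ophiodon),(Leptoodon,Teleus))).
Changes per character on this tree: C1: 1; C2: 1; C3: 1; C4: 1; C5: 1.
Total = 5.

5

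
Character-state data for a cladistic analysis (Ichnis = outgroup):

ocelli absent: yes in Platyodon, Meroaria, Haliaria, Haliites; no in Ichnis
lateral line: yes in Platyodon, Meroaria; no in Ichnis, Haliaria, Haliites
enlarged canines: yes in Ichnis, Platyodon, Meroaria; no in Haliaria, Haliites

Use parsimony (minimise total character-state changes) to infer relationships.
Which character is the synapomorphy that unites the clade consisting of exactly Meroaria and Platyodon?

Character polarity is set by the outgroup: the derived state is whichever differs from the outgroup's state, so for enlarged canines the derived state is 'no', and for the remaining characters it is 'yes'.
ocelli absent (derived state 'yes') is shared by all ingroup taxa — unites the whole ingroup.
Only Meroaria and Platyodon show the derived state 'yes' for lateral line, supporting them as a clade.
Only Haliaria and Haliites show the derived state 'no' for enlarged canines, supporting them as a clade.
Most parsimonious ingroup topology: ((Platyodon,Meroaria),(Haliaria,Haliites)).
The clade {Meroaria, Platyodon} is supported by lateral line: its derived state 'yes' occurs in exactly those taxa and in no other taxon (including the outgroup).

lateral line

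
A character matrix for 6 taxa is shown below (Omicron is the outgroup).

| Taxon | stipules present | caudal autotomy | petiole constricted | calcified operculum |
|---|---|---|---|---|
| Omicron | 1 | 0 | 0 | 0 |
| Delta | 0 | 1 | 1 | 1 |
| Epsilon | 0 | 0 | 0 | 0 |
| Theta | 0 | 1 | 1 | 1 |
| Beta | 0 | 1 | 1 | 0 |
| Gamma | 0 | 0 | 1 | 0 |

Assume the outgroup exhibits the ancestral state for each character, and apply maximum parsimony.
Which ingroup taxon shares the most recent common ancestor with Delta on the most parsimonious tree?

Theta

Character polarity is set by the outgroup: the derived state is whichever differs from the outgroup's state, so for stipules present the derived state is '0', and for the remaining characters it is '1'.
stipules present (derived state '0') is shared by all ingroup taxa — unites the whole ingroup.
caudal autotomy (derived state '1') is shared by Beta, Delta, and Theta — a synapomorphy uniting that clade.
petiole constricted: derived state '1' in Beta, Delta, Gamma, and Theta only — synapomorphy for {Beta, Delta, Gamma, Theta}.
Only Delta and Theta show the derived state '1' for calcified operculum, supporting them as a clade.
Most parsimonious ingroup topology: ((((Delta,Theta),Beta),Gamma),Epsilon).
Delta and Theta form a cherry on this tree, so they are sister taxa.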